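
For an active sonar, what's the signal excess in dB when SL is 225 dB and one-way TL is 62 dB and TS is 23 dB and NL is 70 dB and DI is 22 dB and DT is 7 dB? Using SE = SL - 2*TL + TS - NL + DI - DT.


SE = SL - 2*TL + TS - NL + DI - DT = 225 - 2*62 + (23) - 70 + 22 - 7 = 69

69 dB


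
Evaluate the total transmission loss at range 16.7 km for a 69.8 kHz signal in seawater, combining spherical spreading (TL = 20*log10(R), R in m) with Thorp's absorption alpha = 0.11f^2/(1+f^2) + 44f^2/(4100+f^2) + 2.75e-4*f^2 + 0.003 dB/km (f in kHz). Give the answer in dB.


Step 1 (Thorp): alpha = 0.11*4872.04/(1+4872.04) + 44*4872.04/(4100+4872.04) + 2.75e-4*4872.04 + 0.003 = 25.3459 dB/km
Step 2: TL_spread = 20*log10(16700) = 84.45 dB
Step 3: TL_abs = alpha*R = 25.3459 * 16.7 = 423.28 dB
Step 4: TL_total = 84.45 + 423.28 = 507.73

507.73 dB


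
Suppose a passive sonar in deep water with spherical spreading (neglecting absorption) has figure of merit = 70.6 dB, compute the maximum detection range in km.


3.39 km


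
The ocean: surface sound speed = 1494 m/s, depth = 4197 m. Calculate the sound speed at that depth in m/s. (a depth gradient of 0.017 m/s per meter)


c = 1494 + 0.017 * 4197 = 1565.349

1565.349 m/s


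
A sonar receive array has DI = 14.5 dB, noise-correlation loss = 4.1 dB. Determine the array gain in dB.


AG = DI - L_corr = 14.5 - 4.1 = 10.4

10.4 dB


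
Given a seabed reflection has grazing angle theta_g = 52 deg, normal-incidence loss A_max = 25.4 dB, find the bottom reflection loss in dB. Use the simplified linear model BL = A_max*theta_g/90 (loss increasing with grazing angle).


BL = A_max * theta_g / 90 = 25.4 * 52 / 90 = 14.68

14.68 dB


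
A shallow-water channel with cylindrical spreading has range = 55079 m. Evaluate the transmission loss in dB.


TL = 10*log10(55079) = 47.41

47.41 dB


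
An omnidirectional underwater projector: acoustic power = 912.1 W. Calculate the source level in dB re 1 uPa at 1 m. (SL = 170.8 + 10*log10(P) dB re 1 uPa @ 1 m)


200.4 dB


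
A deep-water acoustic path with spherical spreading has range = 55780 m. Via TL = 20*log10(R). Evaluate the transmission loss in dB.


TL = 20*log10(55780) = 94.93

94.93 dB


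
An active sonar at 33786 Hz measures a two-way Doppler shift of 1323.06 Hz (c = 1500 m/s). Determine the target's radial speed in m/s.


From fd = 2*f*v/c, v = c*fd/(2*f) = 1500 * 1323.06 / (2*33786) = 29.37

29.37 m/s


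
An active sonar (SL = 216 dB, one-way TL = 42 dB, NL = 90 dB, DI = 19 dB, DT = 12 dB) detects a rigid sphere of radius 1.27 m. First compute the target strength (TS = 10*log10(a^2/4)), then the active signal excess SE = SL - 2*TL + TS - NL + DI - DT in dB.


Step 1: TS = 10*log10(1.27^2/4) = -3.94 dB
Step 2: SE = SL - 2*TL + TS - NL + DI - DT = 216 - 2*42 + (-3.94) - 90 + 19 - 12 = 45.06

45.06 dB


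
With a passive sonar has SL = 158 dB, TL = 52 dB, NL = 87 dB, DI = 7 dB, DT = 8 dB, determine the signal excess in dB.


SE = SL - TL - NL + DI - DT = 158 - 52 - 87 + 7 - 8 = 18

18 dB


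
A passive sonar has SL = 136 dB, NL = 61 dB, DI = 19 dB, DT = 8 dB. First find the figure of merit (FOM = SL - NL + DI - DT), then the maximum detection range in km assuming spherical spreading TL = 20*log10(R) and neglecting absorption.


Step 1: FOM = SL - NL + DI - DT = 136 - 61 + 19 - 8 = 86 dB
Step 2: at max range FOM = TL = 20*log10(R), so R = 10^(86/20) = 19952.62 m = 19.95 km

19.95 km


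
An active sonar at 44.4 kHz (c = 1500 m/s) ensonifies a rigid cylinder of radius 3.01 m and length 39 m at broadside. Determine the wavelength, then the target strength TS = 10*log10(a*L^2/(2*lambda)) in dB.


Step 1: lambda = c/f = 1500/44400 = 0.03378 m
Step 2: TS = 10*log10(a*L^2/(2*lambda)) = 10*log10(3.01*39^2/(2*0.03378)) = 48.31

48.31 dB


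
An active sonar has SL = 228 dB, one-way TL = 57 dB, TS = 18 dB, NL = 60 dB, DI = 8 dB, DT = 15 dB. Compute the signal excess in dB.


SE = SL - 2*TL + TS - NL + DI - DT = 228 - 2*57 + (18) - 60 + 8 - 15 = 65

65 dB


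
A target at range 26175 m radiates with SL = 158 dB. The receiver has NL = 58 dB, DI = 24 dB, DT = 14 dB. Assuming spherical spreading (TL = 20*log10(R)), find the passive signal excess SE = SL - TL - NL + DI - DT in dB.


Step 1: TL = 20*log10(26175) = 88.36 dB
Step 2: SE = 158 - 88.36 - 58 + 24 - 14 = 21.64

21.64 dB


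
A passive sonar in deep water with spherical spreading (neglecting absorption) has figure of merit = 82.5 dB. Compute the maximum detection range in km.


At max range FOM = TL, so 20*log10(R) = 82.5
R = 10^(82.5/20) = 13335.21 m = 13.34 km

13.34 km


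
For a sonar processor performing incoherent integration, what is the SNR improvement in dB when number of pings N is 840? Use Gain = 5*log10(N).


Gain = 5*log10(840) = 14.62

14.62 dB


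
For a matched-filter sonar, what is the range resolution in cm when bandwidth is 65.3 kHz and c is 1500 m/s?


dR = c/(2*BW) = 1500 / (2 * 65.3e3) = 0.0115 m = 1.15 cm

1.15 cm


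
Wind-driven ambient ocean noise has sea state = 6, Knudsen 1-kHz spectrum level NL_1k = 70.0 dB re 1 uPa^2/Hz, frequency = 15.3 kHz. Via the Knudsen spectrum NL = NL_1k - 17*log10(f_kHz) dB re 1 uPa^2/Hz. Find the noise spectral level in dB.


NL = NL_1k - 17*log10(f_kHz) = 70.0 - 17*log10(15.3) = 70.0 - (20.14) = 49.86

49.86 dB


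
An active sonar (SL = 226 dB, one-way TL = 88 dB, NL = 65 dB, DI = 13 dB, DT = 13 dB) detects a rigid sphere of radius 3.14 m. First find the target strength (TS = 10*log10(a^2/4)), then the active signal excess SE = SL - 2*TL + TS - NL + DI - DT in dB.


Step 1: TS = 10*log10(3.14^2/4) = 3.92 dB
Step 2: SE = SL - 2*TL + TS - NL + DI - DT = 226 - 2*88 + (3.92) - 65 + 13 - 13 = -11.08

-11.08 dB


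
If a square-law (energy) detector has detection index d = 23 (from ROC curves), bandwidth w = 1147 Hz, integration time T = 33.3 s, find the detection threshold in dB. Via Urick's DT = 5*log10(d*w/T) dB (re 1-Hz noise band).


DT = 5*log10(d*w/T) = 5*log10(23 * 1147 / 33.3) = 5*log10(792.22) = 14.49

14.49 dB


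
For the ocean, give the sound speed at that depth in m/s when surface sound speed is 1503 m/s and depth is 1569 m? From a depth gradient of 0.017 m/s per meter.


c = 1503 + 0.017 * 1569 = 1529.673

1529.673 m/s


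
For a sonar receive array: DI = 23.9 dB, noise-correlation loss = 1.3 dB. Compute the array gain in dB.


22.6 dB


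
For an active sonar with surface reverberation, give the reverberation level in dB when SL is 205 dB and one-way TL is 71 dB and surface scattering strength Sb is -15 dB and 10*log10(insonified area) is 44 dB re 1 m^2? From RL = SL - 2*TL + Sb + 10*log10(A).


RL = SL - 2*TL + Sb + 10*log10(A) = 205 - 2*71 + (-15) + 44 = 92

92 dB


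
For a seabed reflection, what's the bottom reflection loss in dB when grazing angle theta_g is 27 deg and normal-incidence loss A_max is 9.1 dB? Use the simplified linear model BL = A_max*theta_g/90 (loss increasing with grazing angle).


BL = A_max * theta_g / 90 = 9.1 * 27 / 90 = 2.73

2.73 dB


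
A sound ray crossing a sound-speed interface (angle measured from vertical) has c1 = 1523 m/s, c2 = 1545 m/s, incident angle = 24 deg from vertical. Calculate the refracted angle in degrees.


24.37 deg


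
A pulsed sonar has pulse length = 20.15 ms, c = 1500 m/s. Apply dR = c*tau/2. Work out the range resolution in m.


15.1125 m


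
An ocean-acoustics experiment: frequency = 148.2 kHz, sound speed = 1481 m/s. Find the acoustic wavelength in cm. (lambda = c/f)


1.0 cm


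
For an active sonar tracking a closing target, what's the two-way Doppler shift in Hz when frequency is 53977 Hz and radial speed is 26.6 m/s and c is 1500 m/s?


fd = 2*f*v/c = 2 * 53977 * 26.6 / 1500 = 1914.38

1914.38 Hz


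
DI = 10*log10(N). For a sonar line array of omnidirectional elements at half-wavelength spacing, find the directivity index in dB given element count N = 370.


25.68 dB


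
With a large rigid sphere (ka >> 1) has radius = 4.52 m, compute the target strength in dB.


TS = 10*log10(4.52^2 / 4) = 10*log10(5.1076) = 7.08

7.08 dB


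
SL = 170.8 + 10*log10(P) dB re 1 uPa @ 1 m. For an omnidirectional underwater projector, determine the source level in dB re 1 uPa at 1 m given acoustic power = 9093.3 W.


210.39 dB


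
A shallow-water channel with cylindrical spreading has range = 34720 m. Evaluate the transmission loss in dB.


45.41 dB


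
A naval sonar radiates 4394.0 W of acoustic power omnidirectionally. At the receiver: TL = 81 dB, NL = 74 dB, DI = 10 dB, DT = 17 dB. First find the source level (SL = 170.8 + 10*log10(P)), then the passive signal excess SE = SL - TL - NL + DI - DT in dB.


Step 1: SL = 170.8 + 10*log10(4394.0) = 207.23 dB
Step 2: SE = SL - TL - NL + DI - DT = 207.23 - 81 - 74 + 10 - 17 = 45.23

45.23 dB


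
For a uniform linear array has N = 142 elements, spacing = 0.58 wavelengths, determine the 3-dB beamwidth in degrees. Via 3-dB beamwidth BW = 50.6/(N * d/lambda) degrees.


BW = 50.6 / (142 * 0.58) = 50.6 / 82.36 = 0.61

0.61 deg


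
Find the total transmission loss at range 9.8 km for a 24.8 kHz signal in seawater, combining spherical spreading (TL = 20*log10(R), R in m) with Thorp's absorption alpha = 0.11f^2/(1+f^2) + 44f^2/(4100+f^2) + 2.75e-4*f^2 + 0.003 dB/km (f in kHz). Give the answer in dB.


138.83 dB


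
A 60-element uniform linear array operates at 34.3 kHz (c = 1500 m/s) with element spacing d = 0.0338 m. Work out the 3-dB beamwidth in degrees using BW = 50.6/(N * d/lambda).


Step 1: lambda = 1500/34300 = 0.04373 m
Step 2: d/lambda = 0.0338/0.04373 = 0.7729
Step 3: BW = 50.6/(N * d/lambda) = 50.6/(60 * 0.7729) = 1.09

1.09 deg


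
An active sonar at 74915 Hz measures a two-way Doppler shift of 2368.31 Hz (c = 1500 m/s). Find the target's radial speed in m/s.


23.71 m/s


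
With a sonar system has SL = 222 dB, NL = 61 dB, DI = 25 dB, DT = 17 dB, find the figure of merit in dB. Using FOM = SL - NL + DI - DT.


FOM = SL - NL + DI - DT = 222 - 61 + 25 - 17 = 169

169 dB


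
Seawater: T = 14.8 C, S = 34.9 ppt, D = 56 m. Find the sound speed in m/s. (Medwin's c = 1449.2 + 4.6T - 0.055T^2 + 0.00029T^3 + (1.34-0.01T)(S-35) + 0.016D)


c = 1449.2 + 4.6*14.8 - 0.055*14.8^2 + 0.00029*14.8^3 + (1.34 - 0.01*14.8)*(34.9 - 35) + 0.016*56 = 1506.95

1506.95 m/s


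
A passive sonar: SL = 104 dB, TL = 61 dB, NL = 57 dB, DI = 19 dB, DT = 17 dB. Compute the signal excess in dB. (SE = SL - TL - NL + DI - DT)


-12 dB


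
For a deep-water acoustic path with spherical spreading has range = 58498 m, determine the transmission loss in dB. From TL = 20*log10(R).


TL = 20*log10(58498) = 95.34

95.34 dB


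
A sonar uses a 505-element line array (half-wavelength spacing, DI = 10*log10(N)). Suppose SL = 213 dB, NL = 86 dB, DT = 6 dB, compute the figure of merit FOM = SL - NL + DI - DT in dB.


Step 1: DI = 10*log10(505) = 27.03 dB
Step 2: FOM = SL - NL + DI - DT = 213 - 86 + 27.03 - 6 = 148.03

148.03 dB


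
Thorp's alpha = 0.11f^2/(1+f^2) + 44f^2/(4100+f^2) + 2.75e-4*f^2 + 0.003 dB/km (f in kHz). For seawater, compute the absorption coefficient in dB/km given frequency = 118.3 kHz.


f^2 = 13994.89
alpha = 0.11*13994.89/(1+13994.89) + 44*13994.89/(4100+13994.89) + 2.75e-4*13994.89 + 0.003 = 37.992

37.992 dB/km


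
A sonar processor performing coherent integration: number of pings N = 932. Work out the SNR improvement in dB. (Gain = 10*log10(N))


Gain = 10*log10(932) = 29.69

29.69 dB


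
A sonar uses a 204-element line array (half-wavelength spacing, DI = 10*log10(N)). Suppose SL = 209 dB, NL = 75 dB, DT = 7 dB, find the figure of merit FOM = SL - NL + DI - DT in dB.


150.1 dB


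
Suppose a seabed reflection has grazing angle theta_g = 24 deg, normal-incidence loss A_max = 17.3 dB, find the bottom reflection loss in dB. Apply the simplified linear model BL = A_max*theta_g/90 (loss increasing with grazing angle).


BL = A_max * theta_g / 90 = 17.3 * 24 / 90 = 4.61

4.61 dB


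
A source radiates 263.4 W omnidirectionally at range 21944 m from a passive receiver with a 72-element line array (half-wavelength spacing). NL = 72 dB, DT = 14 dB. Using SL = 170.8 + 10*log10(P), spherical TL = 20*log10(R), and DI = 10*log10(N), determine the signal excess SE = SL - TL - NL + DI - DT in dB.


Step 1: SL = 170.8 + 10*log10(263.4) = 195.01 dB
Step 2: TL = 20*log10(21944) = 86.83 dB
Step 3: DI = 10*log10(72) = 18.57 dB
Step 4: SE = SL - TL - NL + DI - DT = 195.01 - 86.83 - 72 + 18.57 - 14 = 40.75

40.75 dB


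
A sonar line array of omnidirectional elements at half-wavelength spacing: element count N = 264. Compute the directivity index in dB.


DI = 10*log10(264) = 24.22

24.22 dB


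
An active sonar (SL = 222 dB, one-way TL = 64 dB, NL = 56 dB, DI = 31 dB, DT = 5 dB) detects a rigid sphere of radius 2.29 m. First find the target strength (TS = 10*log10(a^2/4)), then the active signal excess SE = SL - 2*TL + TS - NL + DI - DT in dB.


Step 1: TS = 10*log10(2.29^2/4) = 1.18 dB
Step 2: SE = SL - 2*TL + TS - NL + DI - DT = 222 - 2*64 + (1.18) - 56 + 31 - 5 = 65.18

65.18 dB


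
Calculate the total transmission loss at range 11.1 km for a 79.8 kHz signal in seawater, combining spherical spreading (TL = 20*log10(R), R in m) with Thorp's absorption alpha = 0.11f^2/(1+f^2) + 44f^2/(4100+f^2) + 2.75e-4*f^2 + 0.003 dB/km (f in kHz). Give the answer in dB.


398.71 dB


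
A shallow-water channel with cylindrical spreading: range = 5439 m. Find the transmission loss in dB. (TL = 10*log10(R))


TL = 10*log10(5439) = 37.36

37.36 dB


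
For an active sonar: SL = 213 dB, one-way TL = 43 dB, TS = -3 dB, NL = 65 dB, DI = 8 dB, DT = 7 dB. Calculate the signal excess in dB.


SE = SL - 2*TL + TS - NL + DI - DT = 213 - 2*43 + (-3) - 65 + 8 - 7 = 60

60 dB


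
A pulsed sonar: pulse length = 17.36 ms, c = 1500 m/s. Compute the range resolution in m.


dR = c*tau/2 = 1500 * 17.36e-3 / 2 = 13.02

13.02 m


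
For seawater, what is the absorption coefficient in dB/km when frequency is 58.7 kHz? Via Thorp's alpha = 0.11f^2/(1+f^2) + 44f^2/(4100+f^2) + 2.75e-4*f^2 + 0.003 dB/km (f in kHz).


f^2 = 3445.69
alpha = 0.11*3445.69/(1+3445.69) + 44*3445.69/(4100+3445.69) + 2.75e-4*3445.69 + 0.003 = 21.153

21.153 dB/km


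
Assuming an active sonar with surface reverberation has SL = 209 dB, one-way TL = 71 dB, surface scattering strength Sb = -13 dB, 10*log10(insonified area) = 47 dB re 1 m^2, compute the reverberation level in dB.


101 dB


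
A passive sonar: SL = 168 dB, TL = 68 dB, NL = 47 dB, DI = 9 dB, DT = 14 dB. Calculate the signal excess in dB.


SE = SL - TL - NL + DI - DT = 168 - 68 - 47 + 9 - 14 = 48

48 dB


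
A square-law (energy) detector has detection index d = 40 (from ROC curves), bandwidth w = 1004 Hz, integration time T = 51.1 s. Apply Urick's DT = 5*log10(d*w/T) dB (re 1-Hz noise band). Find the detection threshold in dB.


DT = 5*log10(d*w/T) = 5*log10(40 * 1004 / 51.1) = 5*log10(785.91) = 14.48

14.48 dB


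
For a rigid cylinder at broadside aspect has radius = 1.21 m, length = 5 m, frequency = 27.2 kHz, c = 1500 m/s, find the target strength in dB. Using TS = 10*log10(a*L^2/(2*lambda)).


lambda = 1500/27200 = 0.05515 m
TS = 10*log10(1.21*5^2/(2*0.05515)) = 24.38

24.38 dB


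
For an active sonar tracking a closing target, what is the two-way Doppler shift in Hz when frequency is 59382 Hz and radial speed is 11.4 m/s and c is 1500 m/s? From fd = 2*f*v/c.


fd = 2*f*v/c = 2 * 59382 * 11.4 / 1500 = 902.61

902.61 Hz


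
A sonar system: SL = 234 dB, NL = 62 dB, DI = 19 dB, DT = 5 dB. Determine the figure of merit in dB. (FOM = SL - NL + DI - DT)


186 dB


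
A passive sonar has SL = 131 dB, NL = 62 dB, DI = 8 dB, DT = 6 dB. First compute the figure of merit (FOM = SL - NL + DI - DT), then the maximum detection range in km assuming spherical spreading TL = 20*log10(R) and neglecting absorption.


Step 1: FOM = SL - NL + DI - DT = 131 - 62 + 8 - 6 = 71 dB
Step 2: at max range FOM = TL = 20*log10(R), so R = 10^(71/20) = 3548.13 m = 3.55 km

3.55 km


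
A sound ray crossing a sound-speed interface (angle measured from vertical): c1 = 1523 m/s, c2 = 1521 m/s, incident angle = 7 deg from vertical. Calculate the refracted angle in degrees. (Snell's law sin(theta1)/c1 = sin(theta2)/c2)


sin(theta2) = (c2/c1)*sin(theta1) = (1521/1523)*sin(7 deg) = 0.12171
theta2 = arcsin(0.12171) = 6.99

6.99 deg


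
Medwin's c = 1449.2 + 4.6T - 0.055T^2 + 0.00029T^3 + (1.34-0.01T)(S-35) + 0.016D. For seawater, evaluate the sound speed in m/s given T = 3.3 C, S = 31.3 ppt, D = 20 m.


1459.28 m/s


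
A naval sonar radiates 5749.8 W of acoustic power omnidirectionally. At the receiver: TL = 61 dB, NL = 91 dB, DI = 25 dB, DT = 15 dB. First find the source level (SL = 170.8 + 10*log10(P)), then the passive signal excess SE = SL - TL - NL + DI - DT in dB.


Step 1: SL = 170.8 + 10*log10(5749.8) = 208.4 dB
Step 2: SE = SL - TL - NL + DI - DT = 208.4 - 61 - 91 + 25 - 15 = 66.4

66.4 dB


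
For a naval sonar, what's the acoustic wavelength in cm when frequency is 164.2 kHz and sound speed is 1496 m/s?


0.91 cm


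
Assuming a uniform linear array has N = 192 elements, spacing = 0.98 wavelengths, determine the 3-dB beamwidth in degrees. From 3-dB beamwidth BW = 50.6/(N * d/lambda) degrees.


0.27 deg


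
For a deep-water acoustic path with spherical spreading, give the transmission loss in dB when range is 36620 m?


91.27 dB


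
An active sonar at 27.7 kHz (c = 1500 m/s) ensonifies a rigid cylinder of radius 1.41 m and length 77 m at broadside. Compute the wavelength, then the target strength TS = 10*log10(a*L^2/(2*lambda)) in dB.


Step 1: lambda = c/f = 1500/27700 = 0.05415 m
Step 2: TS = 10*log10(a*L^2/(2*lambda)) = 10*log10(1.41*77^2/(2*0.05415)) = 48.88

48.88 dB


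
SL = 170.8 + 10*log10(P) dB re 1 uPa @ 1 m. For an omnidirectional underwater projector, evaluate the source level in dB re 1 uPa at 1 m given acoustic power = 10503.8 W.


SL = 170.8 + 10*log10(10503.8) = 170.8 + 40.21 = 211.01

211.01 dB


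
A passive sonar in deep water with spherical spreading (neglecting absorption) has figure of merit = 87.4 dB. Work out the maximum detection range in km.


At max range FOM = TL, so 20*log10(R) = 87.4
R = 10^(87.4/20) = 23442.29 m = 23.44 km

23.44 km


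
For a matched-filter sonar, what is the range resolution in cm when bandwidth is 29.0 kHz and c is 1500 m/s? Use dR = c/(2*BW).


dR = c/(2*BW) = 1500 / (2 * 29.0e3) = 0.0259 m = 2.59 cm

2.59 cm


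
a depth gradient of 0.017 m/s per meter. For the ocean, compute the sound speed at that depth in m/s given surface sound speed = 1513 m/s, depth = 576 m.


c = 1513 + 0.017 * 576 = 1522.792

1522.792 m/s


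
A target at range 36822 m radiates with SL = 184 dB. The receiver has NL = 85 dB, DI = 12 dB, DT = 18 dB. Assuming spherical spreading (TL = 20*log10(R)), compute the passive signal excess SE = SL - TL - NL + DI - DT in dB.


Step 1: TL = 20*log10(36822) = 91.32 dB
Step 2: SE = 184 - 91.32 - 85 + 12 - 18 = 1.68

1.68 dB


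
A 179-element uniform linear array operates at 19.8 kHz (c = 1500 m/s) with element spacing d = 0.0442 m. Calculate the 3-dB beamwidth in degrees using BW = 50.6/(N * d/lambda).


Step 1: lambda = 1500/19800 = 0.07576 m
Step 2: d/lambda = 0.0442/0.07576 = 0.5834
Step 3: BW = 50.6/(N * d/lambda) = 50.6/(179 * 0.5834) = 0.48

0.48 deg


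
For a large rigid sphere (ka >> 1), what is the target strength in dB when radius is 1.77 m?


-1.06 dB


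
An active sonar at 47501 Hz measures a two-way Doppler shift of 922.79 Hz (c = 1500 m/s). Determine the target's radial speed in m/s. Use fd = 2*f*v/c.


From fd = 2*f*v/c, v = c*fd/(2*f) = 1500 * 922.79 / (2*47501) = 14.57

14.57 m/s


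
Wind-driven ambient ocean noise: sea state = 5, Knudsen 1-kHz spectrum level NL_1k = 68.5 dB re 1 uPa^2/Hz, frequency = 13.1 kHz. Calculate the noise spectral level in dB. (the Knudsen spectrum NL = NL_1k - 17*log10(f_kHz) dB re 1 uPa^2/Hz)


NL = NL_1k - 17*log10(f_kHz) = 68.5 - 17*log10(13.1) = 68.5 - (18.99) = 49.51

49.51 dB


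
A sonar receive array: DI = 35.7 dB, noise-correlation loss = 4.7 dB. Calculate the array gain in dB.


AG = DI - L_corr = 35.7 - 4.7 = 31.0

31.0 dB


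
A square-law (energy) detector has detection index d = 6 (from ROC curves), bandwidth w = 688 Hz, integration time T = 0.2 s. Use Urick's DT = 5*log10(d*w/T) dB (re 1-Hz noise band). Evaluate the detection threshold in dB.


21.57 dB


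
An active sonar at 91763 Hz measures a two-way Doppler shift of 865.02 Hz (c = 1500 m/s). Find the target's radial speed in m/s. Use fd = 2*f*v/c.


From fd = 2*f*v/c, v = c*fd/(2*f) = 1500 * 865.02 / (2*91763) = 7.07

7.07 m/s


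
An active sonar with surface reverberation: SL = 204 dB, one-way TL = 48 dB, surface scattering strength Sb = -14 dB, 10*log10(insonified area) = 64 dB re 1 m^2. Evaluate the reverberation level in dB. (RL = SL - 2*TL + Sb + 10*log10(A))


RL = SL - 2*TL + Sb + 10*log10(A) = 204 - 2*48 + (-14) + 64 = 158

158 dB


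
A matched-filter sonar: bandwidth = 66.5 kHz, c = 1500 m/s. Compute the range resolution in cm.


dR = c/(2*BW) = 1500 / (2 * 66.5e3) = 0.0113 m = 1.13 cm

1.13 cm


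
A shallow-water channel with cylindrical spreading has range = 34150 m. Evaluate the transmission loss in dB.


TL = 10*log10(34150) = 45.33

45.33 dB


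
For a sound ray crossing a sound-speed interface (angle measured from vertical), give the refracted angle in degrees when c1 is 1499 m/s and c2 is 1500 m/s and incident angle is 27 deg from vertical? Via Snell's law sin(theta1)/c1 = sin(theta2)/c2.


sin(theta2) = (c2/c1)*sin(theta1) = (1500/1499)*sin(27 deg) = 0.45429
theta2 = arcsin(0.45429) = 27.02

27.02 deg


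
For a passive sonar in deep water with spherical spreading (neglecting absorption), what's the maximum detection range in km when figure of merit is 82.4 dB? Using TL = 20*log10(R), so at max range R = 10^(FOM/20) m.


At max range FOM = TL, so 20*log10(R) = 82.4
R = 10^(82.4/20) = 13182.57 m = 13.18 km

13.18 km


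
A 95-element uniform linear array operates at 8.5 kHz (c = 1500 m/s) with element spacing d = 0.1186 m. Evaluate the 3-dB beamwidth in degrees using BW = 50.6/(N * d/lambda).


Step 1: lambda = 1500/8500 = 0.17647 m
Step 2: d/lambda = 0.1186/0.17647 = 0.6721
Step 3: BW = 50.6/(N * d/lambda) = 50.6/(95 * 0.6721) = 0.79

0.79 deg


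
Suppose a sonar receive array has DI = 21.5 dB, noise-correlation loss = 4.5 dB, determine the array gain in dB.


17.0 dB


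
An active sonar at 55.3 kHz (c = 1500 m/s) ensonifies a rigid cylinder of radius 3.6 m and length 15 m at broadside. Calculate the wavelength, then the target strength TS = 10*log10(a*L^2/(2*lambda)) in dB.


Step 1: lambda = c/f = 1500/55300 = 0.02712 m
Step 2: TS = 10*log10(a*L^2/(2*lambda)) = 10*log10(3.6*15^2/(2*0.02712)) = 41.74

41.74 dB


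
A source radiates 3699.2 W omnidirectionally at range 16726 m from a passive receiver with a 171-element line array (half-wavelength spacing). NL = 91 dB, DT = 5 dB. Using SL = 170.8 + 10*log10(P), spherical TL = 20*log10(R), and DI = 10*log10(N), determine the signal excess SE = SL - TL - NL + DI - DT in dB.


Step 1: SL = 170.8 + 10*log10(3699.2) = 206.48 dB
Step 2: TL = 20*log10(16726) = 84.47 dB
Step 3: DI = 10*log10(171) = 22.33 dB
Step 4: SE = SL - TL - NL + DI - DT = 206.48 - 84.47 - 91 + 22.33 - 5 = 48.34

48.34 dB


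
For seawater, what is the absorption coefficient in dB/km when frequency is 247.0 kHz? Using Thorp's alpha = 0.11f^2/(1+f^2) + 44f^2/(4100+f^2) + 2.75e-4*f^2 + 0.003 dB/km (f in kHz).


f^2 = 61009.0
alpha = 0.11*61009.0/(1+61009.0) + 44*61009.0/(4100+61009.0) + 2.75e-4*61009.0 + 0.003 = 58.12

58.12 dB/km


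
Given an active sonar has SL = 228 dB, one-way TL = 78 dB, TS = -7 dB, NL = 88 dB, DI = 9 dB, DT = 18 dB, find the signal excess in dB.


-32 dB


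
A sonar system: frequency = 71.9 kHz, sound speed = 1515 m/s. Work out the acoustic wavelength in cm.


lambda = c/f = 1515 / 71900 = 0.0211 m = 2.11 cm

2.11 cm


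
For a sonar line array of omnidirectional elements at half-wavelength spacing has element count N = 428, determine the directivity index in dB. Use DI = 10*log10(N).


DI = 10*log10(428) = 26.31

26.31 dB


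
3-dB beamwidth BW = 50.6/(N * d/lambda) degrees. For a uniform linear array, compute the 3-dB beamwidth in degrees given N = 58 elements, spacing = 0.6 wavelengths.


BW = 50.6 / (58 * 0.6) = 50.6 / 34.8 = 1.45

1.45 deg


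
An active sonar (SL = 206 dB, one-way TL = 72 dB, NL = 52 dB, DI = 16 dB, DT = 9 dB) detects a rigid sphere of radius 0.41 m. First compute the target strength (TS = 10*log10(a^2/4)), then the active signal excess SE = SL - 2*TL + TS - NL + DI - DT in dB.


Step 1: TS = 10*log10(0.41^2/4) = -13.76 dB
Step 2: SE = SL - 2*TL + TS - NL + DI - DT = 206 - 2*72 + (-13.76) - 52 + 16 - 9 = 3.24

3.24 dB


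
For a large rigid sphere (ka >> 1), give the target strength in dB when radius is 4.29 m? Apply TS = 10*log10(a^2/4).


TS = 10*log10(4.29^2 / 4) = 10*log10(4.601025) = 6.63

6.63 dB


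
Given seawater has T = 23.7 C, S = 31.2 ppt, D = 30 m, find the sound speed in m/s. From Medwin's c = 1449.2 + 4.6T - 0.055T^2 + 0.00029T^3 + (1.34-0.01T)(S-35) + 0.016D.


c = 1449.2 + 4.6*23.7 - 0.055*23.7^2 + 0.00029*23.7^3 + (1.34 - 0.01*23.7)*(31.2 - 35) + 0.016*30 = 1527.48

1527.48 m/s


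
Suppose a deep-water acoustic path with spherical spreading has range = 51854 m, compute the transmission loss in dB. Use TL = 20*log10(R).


TL = 20*log10(51854) = 94.3

94.3 dB


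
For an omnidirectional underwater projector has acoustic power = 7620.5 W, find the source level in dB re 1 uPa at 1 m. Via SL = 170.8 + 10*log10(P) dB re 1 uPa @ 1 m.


209.62 dB


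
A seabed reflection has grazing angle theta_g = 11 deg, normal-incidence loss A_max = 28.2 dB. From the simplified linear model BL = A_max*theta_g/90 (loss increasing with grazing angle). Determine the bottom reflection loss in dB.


BL = A_max * theta_g / 90 = 28.2 * 11 / 90 = 3.45

3.45 dB


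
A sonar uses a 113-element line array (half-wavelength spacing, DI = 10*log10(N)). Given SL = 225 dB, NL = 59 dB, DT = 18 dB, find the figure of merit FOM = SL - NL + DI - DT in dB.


Step 1: DI = 10*log10(113) = 20.53 dB
Step 2: FOM = SL - NL + DI - DT = 225 - 59 + 20.53 - 18 = 168.53

168.53 dB


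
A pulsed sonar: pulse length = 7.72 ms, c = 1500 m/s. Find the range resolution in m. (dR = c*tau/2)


dR = c*tau/2 = 1500 * 7.72e-3 / 2 = 5.79

5.79 m


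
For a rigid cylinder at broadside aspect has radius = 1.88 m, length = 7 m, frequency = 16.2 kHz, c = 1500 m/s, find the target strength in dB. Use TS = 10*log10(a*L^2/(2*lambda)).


26.97 dB


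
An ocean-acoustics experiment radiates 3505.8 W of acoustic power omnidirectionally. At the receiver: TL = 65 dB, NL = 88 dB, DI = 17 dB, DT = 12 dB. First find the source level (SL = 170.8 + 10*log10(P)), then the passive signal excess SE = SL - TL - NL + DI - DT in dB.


Step 1: SL = 170.8 + 10*log10(3505.8) = 206.25 dB
Step 2: SE = SL - TL - NL + DI - DT = 206.25 - 65 - 88 + 17 - 12 = 58.25

58.25 dB


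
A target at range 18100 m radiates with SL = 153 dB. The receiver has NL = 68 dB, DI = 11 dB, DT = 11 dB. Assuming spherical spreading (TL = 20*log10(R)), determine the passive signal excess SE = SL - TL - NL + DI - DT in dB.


Step 1: TL = 20*log10(18100) = 85.15 dB
Step 2: SE = 153 - 85.15 - 68 + 11 - 11 = -0.15

-0.15 dB


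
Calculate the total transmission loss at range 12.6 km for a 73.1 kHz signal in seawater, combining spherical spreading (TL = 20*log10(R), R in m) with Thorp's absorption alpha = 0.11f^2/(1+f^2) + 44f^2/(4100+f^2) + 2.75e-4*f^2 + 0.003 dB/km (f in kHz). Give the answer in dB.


Step 1 (Thorp): alpha = 0.11*5343.61/(1+5343.61) + 44*5343.61/(4100+5343.61) + 2.75e-4*5343.61 + 0.003 = 26.4796 dB/km
Step 2: TL_spread = 20*log10(12600) = 82.01 dB
Step 3: TL_abs = alpha*R = 26.4796 * 12.6 = 333.64 dB
Step 4: TL_total = 82.01 + 333.64 = 415.65

415.65 dB


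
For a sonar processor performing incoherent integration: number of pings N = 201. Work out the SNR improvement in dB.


Gain = 5*log10(201) = 11.52

11.52 dB


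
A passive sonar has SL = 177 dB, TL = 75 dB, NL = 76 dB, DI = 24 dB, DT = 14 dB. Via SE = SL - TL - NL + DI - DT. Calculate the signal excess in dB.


SE = SL - TL - NL + DI - DT = 177 - 75 - 76 + 24 - 14 = 36

36 dB


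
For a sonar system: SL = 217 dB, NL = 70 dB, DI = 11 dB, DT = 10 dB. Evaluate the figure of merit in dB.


FOM = SL - NL + DI - DT = 217 - 70 + 11 - 10 = 148

148 dB


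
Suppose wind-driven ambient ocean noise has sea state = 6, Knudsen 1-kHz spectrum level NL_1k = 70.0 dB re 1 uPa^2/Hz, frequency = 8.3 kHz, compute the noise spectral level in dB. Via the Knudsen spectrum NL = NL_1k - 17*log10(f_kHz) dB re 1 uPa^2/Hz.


54.38 dB


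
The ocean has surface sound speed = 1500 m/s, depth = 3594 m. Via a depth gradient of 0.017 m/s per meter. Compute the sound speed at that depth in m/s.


c = 1500 + 0.017 * 3594 = 1561.098

1561.098 m/s


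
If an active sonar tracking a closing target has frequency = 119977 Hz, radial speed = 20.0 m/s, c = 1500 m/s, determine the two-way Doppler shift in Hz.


3199.39 Hz


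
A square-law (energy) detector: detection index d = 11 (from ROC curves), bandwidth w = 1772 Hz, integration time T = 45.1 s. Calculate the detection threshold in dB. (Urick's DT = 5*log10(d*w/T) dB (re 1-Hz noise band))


DT = 5*log10(d*w/T) = 5*log10(11 * 1772 / 45.1) = 5*log10(432.2) = 13.18

13.18 dB


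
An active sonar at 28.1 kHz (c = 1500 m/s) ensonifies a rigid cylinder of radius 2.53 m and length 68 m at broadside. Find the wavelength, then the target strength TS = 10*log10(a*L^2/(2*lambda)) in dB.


Step 1: lambda = c/f = 1500/28100 = 0.05338 m
Step 2: TS = 10*log10(a*L^2/(2*lambda)) = 10*log10(2.53*68^2/(2*0.05338)) = 50.4

50.4 dB


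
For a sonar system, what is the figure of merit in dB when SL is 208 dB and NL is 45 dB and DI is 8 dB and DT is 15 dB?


FOM = SL - NL + DI - DT = 208 - 45 + 8 - 15 = 156

156 dB


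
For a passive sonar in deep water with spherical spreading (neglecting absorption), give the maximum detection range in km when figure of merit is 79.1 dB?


At max range FOM = TL, so 20*log10(R) = 79.1
R = 10^(79.1/20) = 9015.71 m = 9.02 km

9.02 km


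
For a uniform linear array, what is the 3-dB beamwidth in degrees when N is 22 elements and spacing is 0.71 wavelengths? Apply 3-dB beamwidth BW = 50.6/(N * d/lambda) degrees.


3.24 deg


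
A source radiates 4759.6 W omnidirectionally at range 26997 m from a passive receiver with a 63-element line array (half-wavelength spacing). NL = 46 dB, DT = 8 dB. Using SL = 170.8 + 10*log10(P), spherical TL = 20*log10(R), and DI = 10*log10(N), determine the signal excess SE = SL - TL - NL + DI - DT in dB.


Step 1: SL = 170.8 + 10*log10(4759.6) = 207.58 dB
Step 2: TL = 20*log10(26997) = 88.63 dB
Step 3: DI = 10*log10(63) = 17.99 dB
Step 4: SE = SL - TL - NL + DI - DT = 207.58 - 88.63 - 46 + 17.99 - 8 = 82.94

82.94 dB


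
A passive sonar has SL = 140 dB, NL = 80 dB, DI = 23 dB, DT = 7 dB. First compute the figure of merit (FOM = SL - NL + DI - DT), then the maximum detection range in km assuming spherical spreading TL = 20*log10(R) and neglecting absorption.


Step 1: FOM = SL - NL + DI - DT = 140 - 80 + 23 - 7 = 76 dB
Step 2: at max range FOM = TL = 20*log10(R), so R = 10^(76/20) = 6309.57 m = 6.31 km

6.31 km


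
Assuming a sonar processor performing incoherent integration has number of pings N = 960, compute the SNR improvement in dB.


Gain = 5*log10(960) = 14.91

14.91 dB


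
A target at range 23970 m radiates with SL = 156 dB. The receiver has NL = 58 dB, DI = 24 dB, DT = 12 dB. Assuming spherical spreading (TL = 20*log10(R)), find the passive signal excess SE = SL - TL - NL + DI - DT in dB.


Step 1: TL = 20*log10(23970) = 87.59 dB
Step 2: SE = 156 - 87.59 - 58 + 24 - 12 = 22.41

22.41 dB


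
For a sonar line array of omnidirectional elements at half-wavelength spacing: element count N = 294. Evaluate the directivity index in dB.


24.68 dB


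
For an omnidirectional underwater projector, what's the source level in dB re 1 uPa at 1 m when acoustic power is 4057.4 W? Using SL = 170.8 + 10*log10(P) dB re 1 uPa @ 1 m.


206.88 dB


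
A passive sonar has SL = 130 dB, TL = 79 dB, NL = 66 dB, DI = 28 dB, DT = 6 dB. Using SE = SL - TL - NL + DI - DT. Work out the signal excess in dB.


SE = SL - TL - NL + DI - DT = 130 - 79 - 66 + 28 - 6 = 7

7 dB


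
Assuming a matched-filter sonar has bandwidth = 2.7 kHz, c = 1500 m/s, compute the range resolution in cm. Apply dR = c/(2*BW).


dR = c/(2*BW) = 1500 / (2 * 2.7e3) = 0.2778 m = 27.78 cm

27.78 cm


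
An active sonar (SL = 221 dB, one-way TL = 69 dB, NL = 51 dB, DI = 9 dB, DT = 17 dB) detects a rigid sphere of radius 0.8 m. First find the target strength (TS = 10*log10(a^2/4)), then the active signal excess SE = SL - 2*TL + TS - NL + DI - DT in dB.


Step 1: TS = 10*log10(0.8^2/4) = -7.96 dB
Step 2: SE = SL - 2*TL + TS - NL + DI - DT = 221 - 2*69 + (-7.96) - 51 + 9 - 17 = 16.04

16.04 dB


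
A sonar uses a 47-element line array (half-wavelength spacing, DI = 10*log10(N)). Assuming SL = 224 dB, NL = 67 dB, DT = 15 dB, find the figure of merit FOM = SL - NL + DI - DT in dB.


158.72 dB


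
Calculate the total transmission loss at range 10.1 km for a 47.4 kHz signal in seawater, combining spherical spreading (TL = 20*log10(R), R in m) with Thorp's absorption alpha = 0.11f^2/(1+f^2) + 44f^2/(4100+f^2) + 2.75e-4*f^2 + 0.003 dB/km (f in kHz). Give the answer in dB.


Step 1 (Thorp): alpha = 0.11*2246.76/(1+2246.76) + 44*2246.76/(4100+2246.76) + 2.75e-4*2246.76 + 0.003 = 16.3069 dB/km
Step 2: TL_spread = 20*log10(10100) = 80.09 dB
Step 3: TL_abs = alpha*R = 16.3069 * 10.1 = 164.7 dB
Step 4: TL_total = 80.09 + 164.7 = 244.79

244.79 dB


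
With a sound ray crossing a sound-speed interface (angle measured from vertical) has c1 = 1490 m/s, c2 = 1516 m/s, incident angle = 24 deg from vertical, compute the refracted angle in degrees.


sin(theta2) = (c2/c1)*sin(theta1) = (1516/1490)*sin(24 deg) = 0.41383
theta2 = arcsin(0.41383) = 24.45

24.45 deg


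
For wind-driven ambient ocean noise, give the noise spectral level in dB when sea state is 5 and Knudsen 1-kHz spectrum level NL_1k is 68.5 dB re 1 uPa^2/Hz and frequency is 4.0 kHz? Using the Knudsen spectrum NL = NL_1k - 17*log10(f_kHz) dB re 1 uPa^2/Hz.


58.26 dB


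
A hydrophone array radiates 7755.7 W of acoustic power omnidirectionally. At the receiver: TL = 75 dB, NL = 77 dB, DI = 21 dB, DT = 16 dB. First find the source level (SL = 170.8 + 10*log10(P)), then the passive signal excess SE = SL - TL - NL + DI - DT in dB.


Step 1: SL = 170.8 + 10*log10(7755.7) = 209.7 dB
Step 2: SE = SL - TL - NL + DI - DT = 209.7 - 75 - 77 + 21 - 16 = 62.7

62.7 dB


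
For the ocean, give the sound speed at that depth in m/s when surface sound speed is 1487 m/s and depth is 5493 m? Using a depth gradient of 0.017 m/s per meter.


1580.381 m/s


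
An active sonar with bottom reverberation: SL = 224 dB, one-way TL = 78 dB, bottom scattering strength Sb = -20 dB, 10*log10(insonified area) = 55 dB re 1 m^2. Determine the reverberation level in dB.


RL = SL - 2*TL + Sb + 10*log10(A) = 224 - 2*78 + (-20) + 55 = 103

103 dB


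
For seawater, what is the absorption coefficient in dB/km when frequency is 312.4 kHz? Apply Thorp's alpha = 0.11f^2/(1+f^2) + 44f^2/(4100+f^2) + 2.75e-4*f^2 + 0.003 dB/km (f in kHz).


f^2 = 97593.76
alpha = 0.11*97593.76/(1+97593.76) + 44*97593.76/(4100+97593.76) + 2.75e-4*97593.76 + 0.003 = 69.177

69.177 dB/km


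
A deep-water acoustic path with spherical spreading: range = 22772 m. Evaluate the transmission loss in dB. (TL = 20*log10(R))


TL = 20*log10(22772) = 87.15

87.15 dB


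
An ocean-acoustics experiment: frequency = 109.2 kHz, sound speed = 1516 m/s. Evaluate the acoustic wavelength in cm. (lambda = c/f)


lambda = c/f = 1516 / 109200 = 0.0139 m = 1.39 cm

1.39 cm


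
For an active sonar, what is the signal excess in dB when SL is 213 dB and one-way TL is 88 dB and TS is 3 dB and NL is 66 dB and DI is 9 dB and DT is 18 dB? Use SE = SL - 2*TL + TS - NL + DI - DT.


SE = SL - 2*TL + TS - NL + DI - DT = 213 - 2*88 + (3) - 66 + 9 - 18 = -35

-35 dB


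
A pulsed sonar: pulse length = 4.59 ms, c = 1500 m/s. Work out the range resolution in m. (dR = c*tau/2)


3.4425 m


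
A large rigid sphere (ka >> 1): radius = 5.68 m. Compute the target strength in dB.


TS = 10*log10(5.68^2 / 4) = 10*log10(8.0656) = 9.07

9.07 dB


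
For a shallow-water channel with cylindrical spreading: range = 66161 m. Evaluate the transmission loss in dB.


TL = 10*log10(66161) = 48.21

48.21 dB


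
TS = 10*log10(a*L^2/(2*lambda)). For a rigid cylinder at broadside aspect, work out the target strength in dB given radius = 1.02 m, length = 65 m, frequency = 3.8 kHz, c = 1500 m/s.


lambda = 1500/3800 = 0.39474 m
TS = 10*log10(1.02*65^2/(2*0.39474)) = 37.37

37.37 dB


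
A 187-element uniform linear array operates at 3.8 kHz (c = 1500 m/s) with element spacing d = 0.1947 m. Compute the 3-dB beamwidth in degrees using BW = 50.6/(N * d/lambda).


Step 1: lambda = 1500/3800 = 0.39474 m
Step 2: d/lambda = 0.1947/0.39474 = 0.4932
Step 3: BW = 50.6/(N * d/lambda) = 50.6/(187 * 0.4932) = 0.55

0.55 deg


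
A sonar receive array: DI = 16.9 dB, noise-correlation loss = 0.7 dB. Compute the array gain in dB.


AG = DI - L_corr = 16.9 - 0.7 = 16.2

16.2 dB


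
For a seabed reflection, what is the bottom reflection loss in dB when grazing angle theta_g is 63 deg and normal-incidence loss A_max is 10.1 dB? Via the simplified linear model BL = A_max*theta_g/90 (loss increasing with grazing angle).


BL = A_max * theta_g / 90 = 10.1 * 63 / 90 = 7.07

7.07 dB


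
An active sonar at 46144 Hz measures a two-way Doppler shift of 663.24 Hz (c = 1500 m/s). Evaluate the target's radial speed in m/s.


From fd = 2*f*v/c, v = c*fd/(2*f) = 1500 * 663.24 / (2*46144) = 10.78

10.78 m/s


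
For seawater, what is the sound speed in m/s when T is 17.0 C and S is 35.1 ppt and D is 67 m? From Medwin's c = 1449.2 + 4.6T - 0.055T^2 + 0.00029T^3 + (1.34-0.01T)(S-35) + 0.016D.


c = 1449.2 + 4.6*17.0 - 0.055*17.0^2 + 0.00029*17.0^3 + (1.34 - 0.01*17.0)*(35.1 - 35) + 0.016*67 = 1514.12

1514.12 m/s


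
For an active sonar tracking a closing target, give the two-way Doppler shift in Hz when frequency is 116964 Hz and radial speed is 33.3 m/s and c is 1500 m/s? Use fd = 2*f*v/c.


fd = 2*f*v/c = 2 * 116964 * 33.3 / 1500 = 5193.2

5193.2 Hz


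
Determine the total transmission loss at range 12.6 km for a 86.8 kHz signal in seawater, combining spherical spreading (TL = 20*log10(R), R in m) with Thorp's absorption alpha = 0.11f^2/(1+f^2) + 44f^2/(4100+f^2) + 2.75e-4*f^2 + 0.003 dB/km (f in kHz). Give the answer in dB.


Step 1 (Thorp): alpha = 0.11*7534.24/(1+7534.24) + 44*7534.24/(4100+7534.24) + 2.75e-4*7534.24 + 0.003 = 30.6789 dB/km
Step 2: TL_spread = 20*log10(12600) = 82.01 dB
Step 3: TL_abs = alpha*R = 30.6789 * 12.6 = 386.55 dB
Step 4: TL_total = 82.01 + 386.55 = 468.56

468.56 dB


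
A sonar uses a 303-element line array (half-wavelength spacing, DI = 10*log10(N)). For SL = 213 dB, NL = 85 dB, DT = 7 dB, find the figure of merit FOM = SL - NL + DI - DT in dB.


145.81 dB
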